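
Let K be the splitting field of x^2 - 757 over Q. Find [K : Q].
[K : Q] = 2

f(x) = x^2 - 757 factors as (x - √757)(x + √757). The splitting field is K = Q(√757). Since 757 is squarefree and > 1, it is not a perfect square, so x^2 - 757 is irreducible over Q and [Q(√757) : Q] = 2. Hence [K : Q] = 2.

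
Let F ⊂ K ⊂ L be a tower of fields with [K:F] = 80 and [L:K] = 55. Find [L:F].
[L:F] = 4400

The tower law says that for any tower of field extensions F ⊂ K ⊂ L with finite degrees, [L:F] = [L:K] · [K:F]. Here this gives [L:F] = 55 · 80 = 4400.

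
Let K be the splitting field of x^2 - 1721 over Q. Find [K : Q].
[K : Q] = 2

f(x) = x^2 - 1721 factors as (x - √1721)(x + √1721). The splitting field is K = Q(√1721). Since 1721 is squarefree and > 1, it is not a perfect square, so x^2 - 1721 is irreducible over Q and [Q(√1721) : Q] = 2. Hence [K : Q] = 2.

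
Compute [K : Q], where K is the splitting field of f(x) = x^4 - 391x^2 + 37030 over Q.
[K : Q] = 4

Solving the quadratic in x^2: x^2 = (391 ± √(391^2 - 4·37030))/2 = (391 ± √4761)/2 = (391 ± 69)/2, giving x^2 = 230 or x^2 = 161. So f(x) = (x^2 - 230)(x^2 - 161) and the roots of f are ±√230, ±√161. Hence the splitting field is K = Q(√230, √161). Since 230 and 161 are distinct squarefree integers > 1, their product 37030 is not a perfect square, so √161 ∉ Q(√230). By the tower law [K:Q] = [Q(√230,√161):Q(√230)] · [Q(√230):Q] = 2 · 2 = 4.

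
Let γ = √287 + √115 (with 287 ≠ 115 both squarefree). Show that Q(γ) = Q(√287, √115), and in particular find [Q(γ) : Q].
[Q(γ) : Q] = 4 (equivalently, Q(γ) = Q(√287, √115))

Obviously Q(γ) ⊆ Q(√287, √115), and [Q(√287, √115):Q] = 4 (since 287, 115 are distinct squarefree integers > 1 with 33005 not a perfect square). To show equality we compute the minimal polynomial of γ. From γ = √287 + √115: γ^2 = 287 + 2√(33005) + 115 = 402 + 2√(33005), so γ^2 - 402 = 2√(33005); squaring, (γ^2 - 402)^2 = 4·33005, i.e. γ^4 - 804γ^2 + 161604 - 132020 = 0, i.e. γ^4 - 804γ^2 + 29584 = 0. So γ is a root of x^4 - 804x^2 + 29584. This polynomial is irreducible over Q: it has no rational root (each ±√287 ± √115 is irrational), and any factorization into two quadratics over Q would force √(33005) ∈ Q (pairing opposite roots) or √287, √115 ∈ Q (other pairings), all impossible. Hence [Q(γ):Q] = 4 = [Q(√287, √115):Q], so Q(γ) = Q(√287, √115).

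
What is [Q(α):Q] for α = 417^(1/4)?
[Q(α):Q] = 4

α is a root of x^4 - 417. By Eisenstein's criterion at the prime p = 3 (which divides the constant term 417 but p^2 = 9 does not, since 417 is squarefree), x^4 - 417 is irreducible over Q. Hence [Q(α):Q] = 4.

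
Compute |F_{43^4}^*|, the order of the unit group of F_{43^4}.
|F_{43^4}^*| = 3418800

F_{43^4} has 43^4 = 3418801 elements; its multiplicative group consists of all nonzero elements, so |F_{43^4}^*| = 3418801 - 1 = 3418800. (It is cyclic since any finite subgroup of the multiplicative group of a field is cyclic.)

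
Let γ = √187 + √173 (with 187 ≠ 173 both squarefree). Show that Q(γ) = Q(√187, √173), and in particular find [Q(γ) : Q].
[Q(γ) : Q] = 4 (equivalently, Q(γ) = Q(√187, √173))

Obviously Q(γ) ⊆ Q(√187, √173), and [Q(√187, √173):Q] = 4 (since 187, 173 are distinct squarefree integers > 1 with 32351 not a perfect square). To show equality we compute the minimal polynomial of γ. From γ = √187 + √173: γ^2 = 187 + 2√(32351) + 173 = 360 + 2√(32351), so γ^2 - 360 = 2√(32351); squaring, (γ^2 - 360)^2 = 4·32351, i.e. γ^4 - 720γ^2 + 129600 - 129404 = 0, i.e. γ^4 - 720γ^2 + 196 = 0. So γ is a root of x^4 - 720x^2 + 196. This polynomial is irreducible over Q: it has no rational root (each ±√187 ± √173 is irrational), and any factorization into two quadratics over Q would force √(32351) ∈ Q (pairing opposite roots) or √187, √173 ∈ Q (other pairings), all impossible. Hence [Q(γ):Q] = 4 = [Q(√187, √173):Q], so Q(γ) = Q(√187, √173).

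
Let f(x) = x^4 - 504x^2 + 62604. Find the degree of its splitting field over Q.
[K : Q] = 4

Solving the quadratic in x^2: x^2 = (504 ± √(504^2 - 4·62604))/2 = (504 ± √3600)/2 = (504 ± 60)/2, giving x^2 = 222 or x^2 = 282. So f(x) = (x^2 - 222)(x^2 - 282) and the roots of f are ±√222, ±√282. Hence the splitting field is K = Q(√222, √282). Since 222 and 282 are distinct squarefree integers > 1, their product 62604 is not a perfect square, so √282 ∉ Q(√222). By the tower law [K:Q] = [Q(√222,√282):Q(√222)] · [Q(√222):Q] = 2 · 2 = 4.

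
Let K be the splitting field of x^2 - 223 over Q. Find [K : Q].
[K : Q] = 2

f(x) = x^2 - 223 factors as (x - √223)(x + √223). The splitting field is K = Q(√223). Since 223 is squarefree and > 1, it is not a perfect square, so x^2 - 223 is irreducible over Q and [Q(√223) : Q] = 2. Hence [K : Q] = 2.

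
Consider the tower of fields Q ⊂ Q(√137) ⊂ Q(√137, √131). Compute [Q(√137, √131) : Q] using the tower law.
[Q(√137, √131) : Q] = 4

[Q(√137):Q] = 2 (min poly x^2 - 137, irreducible since 137 is squarefree > 1). For the top step, suppose √131 ∈ Q(√137), say √131 = c + d√137 with c, d ∈ Q. Squaring: 131 = c^2 + 137d^2 + 2cd√137. Since √137 ∉ Q this forces 2cd = 0. If d = 0 then √131 = c ∈ Q, contradicting 131 squarefree > 1. If c = 0 then 131 = 137d^2, so 137·131 = (137d)^2 is a perfect square in Q — but 137·131 = 17947 is not a perfect square (since 137 and 131 are distinct squarefree integers). Contradiction. Hence √131 ∉ Q(√137), so x^2 - 131 stays irreducible over Q(√137) and [Q(√137, √131) : Q(√137)] = 2. By the tower law, [Q(√137, √131) : Q] = 2 · 2 = 4.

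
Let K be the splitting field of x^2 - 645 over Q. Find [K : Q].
[K : Q] = 2

f(x) = x^2 - 645 factors as (x - √645)(x + √645). The splitting field is K = Q(√645). Since 645 is squarefree and > 1, it is not a perfect square, so x^2 - 645 is irreducible over Q and [Q(√645) : Q] = 2. Hence [K : Q] = 2.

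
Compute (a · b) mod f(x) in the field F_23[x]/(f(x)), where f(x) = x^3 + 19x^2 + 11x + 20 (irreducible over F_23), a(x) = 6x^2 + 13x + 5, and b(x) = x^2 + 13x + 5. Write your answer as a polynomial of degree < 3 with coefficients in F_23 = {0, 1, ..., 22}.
a · b ≡ 10x + 2 (mod f(x))

Multiply in F_23[x]: a(x)·b(x) = (6x^2 + 13x + 5)·(x^2 + 13x + 5) = 6x^4 + 22x^3 + 20x^2 + 15x + 2. This has degree ≥ 3, so divide by f(x) over F_23: 6x^4 + 22x^3 + 20x^2 + 15x + 2 = (6x)·(x^3 + 19x^2 + 11x + 20) + (10x + 2). Hence a·b ≡ 10x + 2 (mod f). (F_23[x]/(f) is a field with 23^3 = 12167 elements since f is irreducible of degree 3.)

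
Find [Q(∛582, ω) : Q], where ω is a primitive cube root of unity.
[Q(∛582, ω) : Q] = 6

[Q(∛582):Q] = 3 (min poly x^3 - 582, irreducible since 582 is not a perfect cube). [Q(ω):Q] = 2 (min poly x^2 + x + 1). Since Q(∛582) ⊂ R and ω ∉ R, we have ω ∉ Q(∛582), so x^2 + x + 1 remains irreducible over Q(∛582) and [Q(∛582, ω) : Q(∛582)] = 2. By the tower law, [Q(∛582, ω) : Q] = 3 · 2 = 6. (In fact Q(∛582, ω) is the splitting field of x^3 - 582 over Q.)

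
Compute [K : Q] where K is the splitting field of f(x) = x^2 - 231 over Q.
[K : Q] = 2

f(x) = x^2 - 231 factors as (x - √231)(x + √231). The splitting field is K = Q(√231). Since 231 is squarefree and > 1, it is not a perfect square, so x^2 - 231 is irreducible over Q and [Q(√231) : Q] = 2. Hence [K : Q] = 2.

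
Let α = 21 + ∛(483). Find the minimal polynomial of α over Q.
m_α(x) = x^3 - 63x^2 + 1323x - 9744

Set β = α - 21 = ∛(483), so β^3 = 483. Then (α - 21)^3 - 483 = 0, i.e. α is a root of g(x) = (x - 21)^3 - 483 = x^3 - 63x^2 + 1323x - 9744. Since g(x) = h(x - 21) where h(x) = x^3 - 483, and h is irreducible over Q (because 483 is not a perfect cube, so h has no rational root, and a monic cubic with no rational root is irreducible), g is also irreducible (irreducibility is preserved under the substitution x → x - 21). Hence m_α(x) = x^3 - 63x^2 + 1323x - 9744.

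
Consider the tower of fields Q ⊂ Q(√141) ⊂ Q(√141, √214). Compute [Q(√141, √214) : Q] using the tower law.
[Q(√141, √214) : Q] = 4

[Q(√141):Q] = 2 (min poly x^2 - 141, irreducible since 141 is squarefree > 1). For the top step, suppose √214 ∈ Q(√141), say √214 = c + d√141 with c, d ∈ Q. Squaring: 214 = c^2 + 141d^2 + 2cd√141. Since √141 ∉ Q this forces 2cd = 0. If d = 0 then √214 = c ∈ Q, contradicting 214 squarefree > 1. If c = 0 then 214 = 141d^2, so 141·214 = (141d)^2 is a perfect square in Q — but 141·214 = 30174 is not a perfect square (since 141 and 214 are distinct squarefree integers). Contradiction. Hence √214 ∉ Q(√141), so x^2 - 214 stays irreducible over Q(√141) and [Q(√141, √214) : Q(√141)] = 2. By the tower law, [Q(√141, √214) : Q] = 2 · 2 = 4.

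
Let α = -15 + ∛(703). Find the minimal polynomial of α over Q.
m_α(x) = x^3 + 45x^2 + 675x + 2672

Set β = α + 15 = ∛(703), so β^3 = 703. Then (α + 15)^3 - 703 = 0, i.e. α is a root of g(x) = (x + 15)^3 - 703 = x^3 + 45x^2 + 675x + 2672. Since g(x) = h(x + 15) where h(x) = x^3 - 703, and h is irreducible over Q (because 703 is not a perfect cube, so h has no rational root, and a monic cubic with no rational root is irreducible), g is also irreducible (irreducibility is preserved under the substitution x → x + 15). Hence m_α(x) = x^3 + 45x^2 + 675x + 2672.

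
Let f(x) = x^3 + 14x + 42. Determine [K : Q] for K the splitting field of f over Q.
[K : Q] = 6

By the rational root test, any rational root of the monic integer polynomial f(x) = x^3 + 14x + 42 must be an integer dividing the constant term 42, i.e. one of ±{1, 2, 3, 6, 7, 14, 21, 42}. Evaluating: f(1) = 57, f(-1) = 27, f(2) = 78, f(-2) = 6, f(3) = 111, f(-3) = -27, f(6) = 342, f(-6) = -258, f(7) = 483, f(-7) = -399, f(14) = 2982, f(-14) = -2898, f(21) = 9597, f(-21) = -9513, f(42) = 74718, f(-42) = -74634; none is 0, so f has no rational root and is therefore irreducible over Q (a cubic with no linear factor over a field is irreducible). For an irreducible cubic, the Galois group is A_3 or S_3 according as the discriminant disc(f) = -4a^3 - 27b^2 = -4·(14)^3 - 27·(42)^2 = -58604 is or is not a square in Q. Here disc(f) = -58604 is not a perfect square in Q, so the Galois group of f over Q is not contained in A_3 and must be all of S_3. The splitting field has degree |S_3| = 6 over Q, so [K : Q] = 6.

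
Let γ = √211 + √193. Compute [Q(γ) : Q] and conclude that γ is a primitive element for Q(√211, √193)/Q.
[Q(γ) : Q] = 4 (equivalently, Q(γ) = Q(√211, √193))

Obviously Q(γ) ⊆ Q(√211, √193), and [Q(√211, √193):Q] = 4 (since 211, 193 are distinct squarefree integers > 1 with 40723 not a perfect square). To show equality we compute the minimal polynomial of γ. From γ = √211 + √193: γ^2 = 211 + 2√(40723) + 193 = 404 + 2√(40723), so γ^2 - 404 = 2√(40723); squaring, (γ^2 - 404)^2 = 4·40723, i.e. γ^4 - 808γ^2 + 163216 - 162892 = 0, i.e. γ^4 - 808γ^2 + 324 = 0. So γ is a root of x^4 - 808x^2 + 324. This polynomial is irreducible over Q: it has no rational root (each ±√211 ± √193 is irrational), and any factorization into two quadratics over Q would force √(40723) ∈ Q (pairing opposite roots) or √211, √193 ∈ Q (other pairings), all impossible. Hence [Q(γ):Q] = 4 = [Q(√211, √193):Q], so Q(γ) = Q(√211, √193).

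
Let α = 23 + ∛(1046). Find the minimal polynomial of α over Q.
m_α(x) = x^3 - 69x^2 + 1587x - 13213

Set β = α - 23 = ∛(1046), so β^3 = 1046. Then (α - 23)^3 - 1046 = 0, i.e. α is a root of g(x) = (x - 23)^3 - 1046 = x^3 - 69x^2 + 1587x - 13213. Since g(x) = h(x - 23) where h(x) = x^3 - 1046, and h is irreducible over Q (because 1046 is not a perfect cube, so h has no rational root, and a monic cubic with no rational root is irreducible), g is also irreducible (irreducibility is preserved under the substitution x → x - 23). Hence m_α(x) = x^3 - 69x^2 + 1587x - 13213.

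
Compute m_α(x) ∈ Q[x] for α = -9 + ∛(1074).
m_α(x) = x^3 + 27x^2 + 243x - 345

Set β = α + 9 = ∛(1074), so β^3 = 1074. Then (α + 9)^3 - 1074 = 0, i.e. α is a root of g(x) = (x + 9)^3 - 1074 = x^3 + 27x^2 + 243x - 345. Since g(x) = h(x + 9) where h(x) = x^3 - 1074, and h is irreducible over Q (because 1074 is not a perfect cube, so h has no rational root, and a monic cubic with no rational root is irreducible), g is also irreducible (irreducibility is preserved under the substitution x → x + 9). Hence m_α(x) = x^3 + 27x^2 + 243x - 345.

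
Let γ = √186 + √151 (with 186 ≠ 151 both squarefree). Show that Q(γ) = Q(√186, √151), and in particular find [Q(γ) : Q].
[Q(γ) : Q] = 4 (equivalently, Q(γ) = Q(√186, √151))

Obviously Q(γ) ⊆ Q(√186, √151), and [Q(√186, √151):Q] = 4 (since 186, 151 are distinct squarefree integers > 1 with 28086 not a perfect square). To show equality we compute the minimal polynomial of γ. From γ = √186 + √151: γ^2 = 186 + 2√(28086) + 151 = 337 + 2√(28086), so γ^2 - 337 = 2√(28086); squaring, (γ^2 - 337)^2 = 4·28086, i.e. γ^4 - 674γ^2 + 113569 - 112344 = 0, i.e. γ^4 - 674γ^2 + 1225 = 0. So γ is a root of x^4 - 674x^2 + 1225. This polynomial is irreducible over Q: it has no rational root (each ±√186 ± √151 is irrational), and any factorization into two quadratics over Q would force √(28086) ∈ Q (pairing opposite roots) or √186, √151 ∈ Q (other pairings), all impossible. Hence [Q(γ):Q] = 4 = [Q(√186, √151):Q], so Q(γ) = Q(√186, √151).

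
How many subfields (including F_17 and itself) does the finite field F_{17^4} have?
F_{17^4} has 3 subfields

The subfields of F_{p^n} are exactly the fields F_{p^d} for d | n (each is the fixed field of the unique index-d subgroup of Gal(F_{p^n}/F_p) ≅ Z/nZ). The divisors of n = 4 are {1, 2, 4}, giving 3 subfields: F_{17^1}, F_{17^2}, F_{17^4}.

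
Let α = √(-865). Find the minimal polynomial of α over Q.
m_α(x) = x^2 + 865

α satisfies α^2 + 865 = 0, so x^2 + 865 annihilates α. Since d = -865 is squarefree and ≠ 1, it is not a perfect square in Q, so x^2 + 865 has no rational root and is therefore irreducible over Q (a degree-2 polynomial over a field is irreducible iff it has no root). Hence m_α(x) = x^2 + 865.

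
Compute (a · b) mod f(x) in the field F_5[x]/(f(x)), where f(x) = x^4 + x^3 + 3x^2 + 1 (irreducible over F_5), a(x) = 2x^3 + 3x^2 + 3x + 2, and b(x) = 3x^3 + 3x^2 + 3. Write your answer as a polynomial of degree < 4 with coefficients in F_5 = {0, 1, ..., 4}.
a · b ≡ 3x^3 + x^2 (mod f(x))

Multiply in F_5[x]: a(x)·b(x) = (2x^3 + 3x^2 + 3x + 2)·(3x^3 + 3x^2 + 3) = x^6 + 3x^4 + x^3 + 4x + 1. This has degree ≥ 4, so divide by f(x) over F_5: x^6 + 3x^4 + x^3 + 4x + 1 = (x^2 + 4x + 1)·(x^4 + x^3 + 3x^2 + 1) + (3x^3 + x^2). Hence a·b ≡ 3x^3 + x^2 (mod f). (F_5[x]/(f) is a field with 5^4 = 625 elements since f is irreducible of degree 4.)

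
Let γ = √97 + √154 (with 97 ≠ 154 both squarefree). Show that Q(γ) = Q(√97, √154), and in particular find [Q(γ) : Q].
[Q(γ) : Q] = 4 (equivalently, Q(γ) = Q(√97, √154))

Obviously Q(γ) ⊆ Q(√97, √154), and [Q(√97, √154):Q] = 4 (since 97, 154 are distinct squarefree integers > 1 with 14938 not a perfect square). To show equality we compute the minimal polynomial of γ. From γ = √97 + √154: γ^2 = 97 + 2√(14938) + 154 = 251 + 2√(14938), so γ^2 - 251 = 2√(14938); squaring, (γ^2 - 251)^2 = 4·14938, i.e. γ^4 - 502γ^2 + 63001 - 59752 = 0, i.e. γ^4 - 502γ^2 + 3249 = 0. So γ is a root of x^4 - 502x^2 + 3249. This polynomial is irreducible over Q: it has no rational root (each ±√97 ± √154 is irrational), and any factorization into two quadratics over Q would force √(14938) ∈ Q (pairing opposite roots) or √97, √154 ∈ Q (other pairings), all impossible. Hence [Q(γ):Q] = 4 = [Q(√97, √154):Q], so Q(γ) = Q(√97, √154).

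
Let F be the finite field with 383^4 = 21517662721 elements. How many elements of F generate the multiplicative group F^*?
There are φ(21517662720) = 5707612160 primitive elements

F_q^* is cyclic of order q - 1 = 21517662720. A cyclic group of order m has exactly φ(m) generators. Here m = 21517662720 = 2^9 · 3 · 5 · 191 · 14669, so the number of primitive elements is φ(21517662720) = 5707612160.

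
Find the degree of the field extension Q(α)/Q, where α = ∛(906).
[Q(α):Q] = 3

The minimal polynomial of α is x^3 - 906, irreducible over Q since 906 is not a perfect cube (so x^3 - 906 has no rational root). Hence [Q(α):Q] = deg(m_α) = 3.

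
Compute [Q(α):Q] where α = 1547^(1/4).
[Q(α):Q] = 4

α is a root of x^4 - 1547. By Eisenstein's criterion at the prime p = 7 (which divides the constant term 1547 but p^2 = 49 does not, since 1547 is squarefree), x^4 - 1547 is irreducible over Q. Hence [Q(α):Q] = 4.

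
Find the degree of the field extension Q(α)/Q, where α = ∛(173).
[Q(α):Q] = 3

The minimal polynomial of α is x^3 - 173, irreducible over Q since 173 is not a perfect cube (so x^3 - 173 has no rational root). Hence [Q(α):Q] = deg(m_α) = 3.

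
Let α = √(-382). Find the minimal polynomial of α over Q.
m_α(x) = x^2 + 382

α satisfies α^2 + 382 = 0, so x^2 + 382 annihilates α. Since d = -382 is squarefree and ≠ 1, it is not a perfect square in Q, so x^2 + 382 has no rational root and is therefore irreducible over Q (a degree-2 polynomial over a field is irreducible iff it has no root). Hence m_α(x) = x^2 + 382.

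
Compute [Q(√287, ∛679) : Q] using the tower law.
[Q(√287, ∛679) : Q] = 6

Let L = Q(√287, ∛679). Since Q(√287) ⊂ L and [Q(√287):Q] = 2, the tower law gives 2 | [L:Q]. Likewise Q(∛679) ⊂ L with [Q(∛679):Q] = 3 (because 679 is not a perfect cube), so 3 | [L:Q]. As gcd(2,3) = 1, [L:Q] is divisible by 6. Conversely L is generated over Q by √287 and ∛679, so [L:Q] ≤ 2·3 = 6. Therefore [Q(√287, ∛679) : Q] = 6.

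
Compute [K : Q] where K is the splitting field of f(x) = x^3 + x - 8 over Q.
[K : Q] = 6

By the rational root test, any rational root of the monic integer polynomial f(x) = x^3 + x - 8 must be an integer dividing the constant term -8, i.e. one of ±{1, 2, 4, 8}. Evaluating: f(1) = -6, f(-1) = -10, f(2) = 2, f(-2) = -18, f(4) = 60, f(-4) = -76, f(8) = 512, f(-8) = -528; none is 0, so f has no rational root and is therefore irreducible over Q (a cubic with no linear factor over a field is irreducible). For an irreducible cubic, the Galois group is A_3 or S_3 according as the discriminant disc(f) = -4a^3 - 27b^2 = -4·(1)^3 - 27·(-8)^2 = -1732 is or is not a square in Q. Here disc(f) = -1732 is not a perfect square in Q, so the Galois group of f over Q is not contained in A_3 and must be all of S_3. The splitting field has degree |S_3| = 6 over Q, so [K : Q] = 6.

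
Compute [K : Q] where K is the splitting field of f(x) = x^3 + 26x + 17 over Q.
[K : Q] = 6

By the rational root test, any rational root of the monic integer polynomial f(x) = x^3 + 26x + 17 must be an integer dividing the constant term 17, i.e. one of ±{1, 17}. Evaluating: f(1) = 44, f(-1) = -10, f(17) = 5372, f(-17) = -5338; none is 0, so f has no rational root and is therefore irreducible over Q (a cubic with no linear factor over a field is irreducible). For an irreducible cubic, the Galois group is A_3 or S_3 according as the discriminant disc(f) = -4a^3 - 27b^2 = -4·(26)^3 - 27·(17)^2 = -78107 is or is not a square in Q. Here disc(f) = -78107 is not a perfect square in Q, so the Galois group of f over Q is not contained in A_3 and must be all of S_3. The splitting field has degree |S_3| = 6 over Q, so [K : Q] = 6.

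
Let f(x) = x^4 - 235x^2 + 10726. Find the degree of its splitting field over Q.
[K : Q] = 4

Solving the quadratic in x^2: x^2 = (235 ± √(235^2 - 4·10726))/2 = (235 ± √12321)/2 = (235 ± 111)/2, giving x^2 = 173 or x^2 = 62. So f(x) = (x^2 - 173)(x^2 - 62) and the roots of f are ±√173, ±√62. Hence the splitting field is K = Q(√173, √62). Since 173 and 62 are distinct squarefree integers > 1, their product 10726 is not a perfect square, so √62 ∉ Q(√173). By the tower law [K:Q] = [Q(√173,√62):Q(√173)] · [Q(√173):Q] = 2 · 2 = 4.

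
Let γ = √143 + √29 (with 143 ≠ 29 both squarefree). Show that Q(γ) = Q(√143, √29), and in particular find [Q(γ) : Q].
[Q(γ) : Q] = 4 (equivalently, Q(γ) = Q(√143, √29))

Obviously Q(γ) ⊆ Q(√143, √29), and [Q(√143, √29):Q] = 4 (since 143, 29 are distinct squarefree integers > 1 with 4147 not a perfect square). To show equality we compute the minimal polynomial of γ. From γ = √143 + √29: γ^2 = 143 + 2√(4147) + 29 = 172 + 2√(4147), so γ^2 - 172 = 2√(4147); squaring, (γ^2 - 172)^2 = 4·4147, i.e. γ^4 - 344γ^2 + 29584 - 16588 = 0, i.e. γ^4 - 344γ^2 + 12996 = 0. So γ is a root of x^4 - 344x^2 + 12996. This polynomial is irreducible over Q: it has no rational root (each ±√143 ± √29 is irrational), and any factorization into two quadratics over Q would force √(4147) ∈ Q (pairing opposite roots) or √143, √29 ∈ Q (other pairings), all impossible. Hence [Q(γ):Q] = 4 = [Q(√143, √29):Q], so Q(γ) = Q(√143, √29).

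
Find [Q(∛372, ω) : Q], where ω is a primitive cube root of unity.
[Q(∛372, ω) : Q] = 6

[Q(∛372):Q] = 3 (min poly x^3 - 372, irreducible since 372 is not a perfect cube). [Q(ω):Q] = 2 (min poly x^2 + x + 1). Since Q(∛372) ⊂ R and ω ∉ R, we have ω ∉ Q(∛372), so x^2 + x + 1 remains irreducible over Q(∛372) and [Q(∛372, ω) : Q(∛372)] = 2. By the tower law, [Q(∛372, ω) : Q] = 3 · 2 = 6. (In fact Q(∛372, ω) is the splitting field of x^3 - 372 over Q.)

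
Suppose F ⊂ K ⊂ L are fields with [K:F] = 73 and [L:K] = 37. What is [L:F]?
[L:F] = 2701

The tower law says that for any tower of field extensions F ⊂ K ⊂ L with finite degrees, [L:F] = [L:K] · [K:F]. Here this gives [L:F] = 37 · 73 = 2701.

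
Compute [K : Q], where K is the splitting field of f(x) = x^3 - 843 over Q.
[K : Q] = 6

The roots of x^3 - 843 are ∛843, ω∛843, ω^2∛843 where ω = e^(2πi/3) is a primitive cube root of unity, so K = Q(∛843, ω). Now [Q(∛843):Q] = 3 (since 843 is not a perfect cube, x^3 - 843 is irreducible) and [Q(ω):Q] = 2. Both 2 and 3 divide [K:Q], and [K:Q] ≤ 3·2 = 6, so [K:Q] = 6. (Equivalently: Q(∛843) ⊂ R but ω ∉ R, so [K : Q(∛843)] = 2.)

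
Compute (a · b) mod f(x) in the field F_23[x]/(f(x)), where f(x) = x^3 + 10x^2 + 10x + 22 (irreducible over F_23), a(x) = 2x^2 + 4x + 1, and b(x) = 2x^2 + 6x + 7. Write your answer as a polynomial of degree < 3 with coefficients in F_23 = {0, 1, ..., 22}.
a · b ≡ 16x^2 + 8x + 10 (mod f(x))

Multiply in F_23[x]: a(x)·b(x) = (2x^2 + 4x + 1)·(2x^2 + 6x + 7) = 4x^4 + 20x^3 + 17x^2 + 11x + 7. This has degree ≥ 3, so divide by f(x) over F_23: 4x^4 + 20x^3 + 17x^2 + 11x + 7 = (4x + 3)·(x^3 + 10x^2 + 10x + 22) + (16x^2 + 8x + 10). Hence a·b ≡ 16x^2 + 8x + 10 (mod f). (F_23[x]/(f) is a field with 23^3 = 12167 elements since f is irreducible of degree 3.)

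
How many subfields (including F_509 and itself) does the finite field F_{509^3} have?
F_{509^3} has 2 subfields

The subfields of F_{p^n} are exactly the fields F_{p^d} for d | n (each is the fixed field of the unique index-d subgroup of Gal(F_{p^n}/F_p) ≅ Z/nZ). The divisors of n = 3 are {1, 3}, giving 2 subfields: F_{509^1}, F_{509^3}.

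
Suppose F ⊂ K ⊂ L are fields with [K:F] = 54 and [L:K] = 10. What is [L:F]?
[L:F] = 540

The tower law says that for any tower of field extensions F ⊂ K ⊂ L with finite degrees, [L:F] = [L:K] · [K:F]. Here this gives [L:F] = 10 · 54 = 540.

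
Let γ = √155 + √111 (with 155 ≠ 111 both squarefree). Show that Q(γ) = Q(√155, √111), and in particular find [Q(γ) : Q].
[Q(γ) : Q] = 4 (equivalently, Q(γ) = Q(√155, √111))

Obviously Q(γ) ⊆ Q(√155, √111), and [Q(√155, √111):Q] = 4 (since 155, 111 are distinct squarefree integers > 1 with 17205 not a perfect square). To show equality we compute the minimal polynomial of γ. From γ = √155 + √111: γ^2 = 155 + 2√(17205) + 111 = 266 + 2√(17205), so γ^2 - 266 = 2√(17205); squaring, (γ^2 - 266)^2 = 4·17205, i.e. γ^4 - 532γ^2 + 70756 - 68820 = 0, i.e. γ^4 - 532γ^2 + 1936 = 0. So γ is a root of x^4 - 532x^2 + 1936. This polynomial is irreducible over Q: it has no rational root (each ±√155 ± √111 is irrational), and any factorization into two quadratics over Q would force √(17205) ∈ Q (pairing opposite roots) or √155, √111 ∈ Q (other pairings), all impossible. Hence [Q(γ):Q] = 4 = [Q(√155, √111):Q], so Q(γ) = Q(√155, √111).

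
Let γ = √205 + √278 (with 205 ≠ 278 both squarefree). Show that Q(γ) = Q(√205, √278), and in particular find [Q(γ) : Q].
[Q(γ) : Q] = 4 (equivalently, Q(γ) = Q(√205, √278))

Obviously Q(γ) ⊆ Q(√205, √278), and [Q(√205, √278):Q] = 4 (since 205, 278 are distinct squarefree integers > 1 with 56990 not a perfect square). To show equality we compute the minimal polynomial of γ. From γ = √205 + √278: γ^2 = 205 + 2√(56990) + 278 = 483 + 2√(56990), so γ^2 - 483 = 2√(56990); squaring, (γ^2 - 483)^2 = 4·56990, i.e. γ^4 - 966γ^2 + 233289 - 227960 = 0, i.e. γ^4 - 966γ^2 + 5329 = 0. So γ is a root of x^4 - 966x^2 + 5329. This polynomial is irreducible over Q: it has no rational root (each ±√205 ± √278 is irrational), and any factorization into two quadratics over Q would force √(56990) ∈ Q (pairing opposite roots) or √205, √278 ∈ Q (other pairings), all impossible. Hence [Q(γ):Q] = 4 = [Q(√205, √278):Q], so Q(γ) = Q(√205, √278).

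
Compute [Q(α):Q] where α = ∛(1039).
[Q(α):Q] = 3

The minimal polynomial of α is x^3 - 1039, irreducible over Q since 1039 is not a perfect cube (so x^3 - 1039 has no rational root). Hence [Q(α):Q] = deg(m_α) = 3.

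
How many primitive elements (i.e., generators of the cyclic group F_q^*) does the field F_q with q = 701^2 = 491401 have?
There are φ(491400) = 103680 primitive elements

F_q^* is cyclic of order q - 1 = 491400. A cyclic group of order m has exactly φ(m) generators. Here m = 491400 = 2^3 · 3^3 · 5^2 · 7 · 13, so the number of primitive elements is φ(491400) = 103680.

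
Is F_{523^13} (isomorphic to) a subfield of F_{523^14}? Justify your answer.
No: F_{523^13} is not a subfield of F_{523^14}

F_{p^m} embeds in F_{p^n} iff m | n. Here 13 ∤ 14 (since 14 = 1·13 + 1 with remainder 1 ≠ 0), so F_{523^13} is not a subfield of F_{523^14}. Equivalently: if it were, the tower law would give 13 = [F_{523^13}:F_523] dividing [F_{523^14}:F_523] = 14, contradiction.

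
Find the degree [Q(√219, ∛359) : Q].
[Q(√219, ∛359) : Q] = 6

Let L = Q(√219, ∛359). Since Q(√219) ⊂ L and [Q(√219):Q] = 2, the tower law gives 2 | [L:Q]. Likewise Q(∛359) ⊂ L with [Q(∛359):Q] = 3 (because 359 is not a perfect cube), so 3 | [L:Q]. As gcd(2,3) = 1, [L:Q] is divisible by 6. Conversely L is generated over Q by √219 and ∛359, so [L:Q] ≤ 2·3 = 6. Therefore [Q(√219, ∛359) : Q] = 6.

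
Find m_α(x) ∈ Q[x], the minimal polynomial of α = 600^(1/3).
m_α(x) = x^3 - 600

α satisfies α^3 = 600, so x^3 - 600 annihilates α. By the rational root test, a rational root p/q (in lowest terms) of x^3 - 600 would satisfy p^3 = 600 q^3, forcing q = 1 and p^3 = 600; but 600 is not a perfect cube, contradiction. A monic cubic over Q with no rational root is irreducible (any nontrivial factorization would include a linear factor). Hence x^3 - 600 is the minimal polynomial of α, and in particular [Q(α):Q] = 3.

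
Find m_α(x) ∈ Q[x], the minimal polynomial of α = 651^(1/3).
m_α(x) = x^3 - 651

α satisfies α^3 = 651, so x^3 - 651 annihilates α. By the rational root test, a rational root p/q (in lowest terms) of x^3 - 651 would satisfy p^3 = 651 q^3, forcing q = 1 and p^3 = 651; but 651 is not a perfect cube, contradiction. A monic cubic over Q with no rational root is irreducible (any nontrivial factorization would include a linear factor). Hence x^3 - 651 is the minimal polynomial of α, and in particular [Q(α):Q] = 3.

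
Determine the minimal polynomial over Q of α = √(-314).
m_α(x) = x^2 + 314

α satisfies α^2 + 314 = 0, so x^2 + 314 annihilates α. Since d = -314 is squarefree and ≠ 1, it is not a perfect square in Q, so x^2 + 314 has no rational root and is therefore irreducible over Q (a degree-2 polynomial over a field is irreducible iff it has no root). Hence m_α(x) = x^2 + 314.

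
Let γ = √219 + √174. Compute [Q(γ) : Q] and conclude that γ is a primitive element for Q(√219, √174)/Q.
[Q(γ) : Q] = 4 (equivalently, Q(γ) = Q(√219, √174))

Obviously Q(γ) ⊆ Q(√219, √174), and [Q(√219, √174):Q] = 4 (since 219, 174 are distinct squarefree integers > 1 with 38106 not a perfect square). To show equality we compute the minimal polynomial of γ. From γ = √219 + √174: γ^2 = 219 + 2√(38106) + 174 = 393 + 2√(38106), so γ^2 - 393 = 2√(38106); squaring, (γ^2 - 393)^2 = 4·38106, i.e. γ^4 - 786γ^2 + 154449 - 152424 = 0, i.e. γ^4 - 786γ^2 + 2025 = 0. So γ is a root of x^4 - 786x^2 + 2025. This polynomial is irreducible over Q: it has no rational root (each ±√219 ± √174 is irrational), and any factorization into two quadratics over Q would force √(38106) ∈ Q (pairing opposite roots) or √219, √174 ∈ Q (other pairings), all impossible. Hence [Q(γ):Q] = 4 = [Q(√219, √174):Q], so Q(γ) = Q(√219, √174).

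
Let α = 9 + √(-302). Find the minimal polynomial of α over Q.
m_α(x) = x^2 - 18x + 383

From α - 9 = √(-302), squaring gives (α - 9)^2 = -302, i.e. α^2 - 18α + 81 = -302, so α^2 - 18α + 383 = 0. The discriminant of x^2 - 18x + 383 is (-18)^2 - 4·(383) = 324 - 1532 = -1208, and 4·(-302) is not a perfect square in Q since -302 is squarefree and ≠ 1. Hence x^2 - 18x + 383 is irreducible over Q and is the minimal polynomial of α.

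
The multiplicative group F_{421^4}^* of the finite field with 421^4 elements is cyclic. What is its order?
|F_{421^4}^*| = 31414372080

F_{421^4} has 421^4 = 31414372081 elements; its multiplicative group consists of all nonzero elements, so |F_{421^4}^*| = 31414372081 - 1 = 31414372080. (It is cyclic since any finite subgroup of the multiplicative group of a field is cyclic.)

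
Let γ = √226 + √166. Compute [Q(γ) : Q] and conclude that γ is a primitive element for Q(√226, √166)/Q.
[Q(γ) : Q] = 4 (equivalently, Q(γ) = Q(√226, √166))

Obviously Q(γ) ⊆ Q(√226, √166), and [Q(√226, √166):Q] = 4 (since 226, 166 are distinct squarefree integers > 1 with 37516 not a perfect square). To show equality we compute the minimal polynomial of γ. From γ = √226 + √166: γ^2 = 226 + 2√(37516) + 166 = 392 + 2√(37516), so γ^2 - 392 = 2√(37516); squaring, (γ^2 - 392)^2 = 4·37516, i.e. γ^4 - 784γ^2 + 153664 - 150064 = 0, i.e. γ^4 - 784γ^2 + 3600 = 0. So γ is a root of x^4 - 784x^2 + 3600. This polynomial is irreducible over Q: it has no rational root (each ±√226 ± √166 is irrational), and any factorization into two quadratics over Q would force √(37516) ∈ Q (pairing opposite roots) or √226, √166 ∈ Q (other pairings), all impossible. Hence [Q(γ):Q] = 4 = [Q(√226, √166):Q], so Q(γ) = Q(√226, √166).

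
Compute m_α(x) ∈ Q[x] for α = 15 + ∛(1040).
m_α(x) = x^3 - 45x^2 + 675x - 4415

Set β = α - 15 = ∛(1040), so β^3 = 1040. Then (α - 15)^3 - 1040 = 0, i.e. α is a root of g(x) = (x - 15)^3 - 1040 = x^3 - 45x^2 + 675x - 4415. Since g(x) = h(x - 15) where h(x) = x^3 - 1040, and h is irreducible over Q (because 1040 is not a perfect cube, so h has no rational root, and a monic cubic with no rational root is irreducible), g is also irreducible (irreducibility is preserved under the substitution x → x - 15). Hence m_α(x) = x^3 - 45x^2 + 675x - 4415.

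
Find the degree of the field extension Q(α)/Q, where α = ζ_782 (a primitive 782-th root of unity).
[Q(α):Q] = 352

The minimal polynomial of ζ_782 over Q is the 782-th cyclotomic polynomial Φ_782(x), which is irreducible over Q and has degree φ(782) = 352. Hence [Q(α):Q] = φ(782) = 352.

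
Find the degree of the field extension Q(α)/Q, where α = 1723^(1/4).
[Q(α):Q] = 4

α is a root of x^4 - 1723. By Eisenstein's criterion at the prime p = 1723 (which divides the constant term 1723 but p^2 = 2968729 does not, since 1723 is squarefree), x^4 - 1723 is irreducible over Q. Hence [Q(α):Q] = 4.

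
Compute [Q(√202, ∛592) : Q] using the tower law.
[Q(√202, ∛592) : Q] = 6

Let L = Q(√202, ∛592). Since Q(√202) ⊂ L and [Q(√202):Q] = 2, the tower law gives 2 | [L:Q]. Likewise Q(∛592) ⊂ L with [Q(∛592):Q] = 3 (because 592 is not a perfect cube), so 3 | [L:Q]. As gcd(2,3) = 1, [L:Q] is divisible by 6. Conversely L is generated over Q by √202 and ∛592, so [L:Q] ≤ 2·3 = 6. Therefore [Q(√202, ∛592) : Q] = 6.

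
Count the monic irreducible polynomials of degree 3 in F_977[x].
There are 310857952 monic irreducible polynomials of degree 3 over F_977

Each element of F_{977^3} that lies in no proper subfield is a root of exactly one monic irreducible of degree 3 over F_977, and each such polynomial has 3 distinct roots in F_{977^3}. By Möbius inversion the count is N_977(3) = (1/3) Σ_{d|3} μ(3/d) · 977^d = (1/3)(μ(3)·977^1 + μ(1)·977^3) = 932573856/3 = 310857952.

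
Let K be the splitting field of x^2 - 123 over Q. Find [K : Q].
[K : Q] = 2

f(x) = x^2 - 123 factors as (x - √123)(x + √123). The splitting field is K = Q(√123). Since 123 is squarefree and > 1, it is not a perfect square, so x^2 - 123 is irreducible over Q and [Q(√123) : Q] = 2. Hence [K : Q] = 2.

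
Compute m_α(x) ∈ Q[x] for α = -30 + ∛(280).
m_α(x) = x^3 + 90x^2 + 2700x + 26720

Set β = α + 30 = ∛(280), so β^3 = 280. Then (α + 30)^3 - 280 = 0, i.e. α is a root of g(x) = (x + 30)^3 - 280 = x^3 + 90x^2 + 2700x + 26720. Since g(x) = h(x + 30) where h(x) = x^3 - 280, and h is irreducible over Q (because 280 is not a perfect cube, so h has no rational root, and a monic cubic with no rational root is irreducible), g is also irreducible (irreducibility is preserved under the substitution x → x + 30). Hence m_α(x) = x^3 + 90x^2 + 2700x + 26720.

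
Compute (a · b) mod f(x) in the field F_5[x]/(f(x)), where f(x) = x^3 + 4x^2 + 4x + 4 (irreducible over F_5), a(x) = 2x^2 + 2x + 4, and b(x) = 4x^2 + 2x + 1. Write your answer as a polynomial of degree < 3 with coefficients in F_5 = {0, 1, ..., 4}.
a · b ≡ 3x + 4 (mod f(x))

Multiply in F_5[x]: a(x)·b(x) = (2x^2 + 2x + 4)·(4x^2 + 2x + 1) = 3x^4 + 2x^3 + 2x^2 + 4. This has degree ≥ 3, so divide by f(x) over F_5: 3x^4 + 2x^3 + 2x^2 + 4 = (3x)·(x^3 + 4x^2 + 4x + 4) + (3x + 4). Hence a·b ≡ 3x + 4 (mod f). (F_5[x]/(f) is a field with 5^3 = 125 elements since f is irreducible of degree 3.)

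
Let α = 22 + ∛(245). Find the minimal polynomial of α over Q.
m_α(x) = x^3 - 66x^2 + 1452x - 10893

Set β = α - 22 = ∛(245), so β^3 = 245. Then (α - 22)^3 - 245 = 0, i.e. α is a root of g(x) = (x - 22)^3 - 245 = x^3 - 66x^2 + 1452x - 10893. Since g(x) = h(x - 22) where h(x) = x^3 - 245, and h is irreducible over Q (because 245 is not a perfect cube, so h has no rational root, and a monic cubic with no rational root is irreducible), g is also irreducible (irreducibility is preserved under the substitution x → x - 22). Hence m_α(x) = x^3 - 66x^2 + 1452x - 10893.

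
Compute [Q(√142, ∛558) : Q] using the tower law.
[Q(√142, ∛558) : Q] = 6

Let L = Q(√142, ∛558). Since Q(√142) ⊂ L and [Q(√142):Q] = 2, the tower law gives 2 | [L:Q]. Likewise Q(∛558) ⊂ L with [Q(∛558):Q] = 3 (because 558 is not a perfect cube), so 3 | [L:Q]. As gcd(2,3) = 1, [L:Q] is divisible by 6. Conversely L is generated over Q by √142 and ∛558, so [L:Q] ≤ 2·3 = 6. Therefore [Q(√142, ∛558) : Q] = 6.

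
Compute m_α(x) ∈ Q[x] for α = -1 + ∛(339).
m_α(x) = x^3 + 3x^2 + 3x - 338

Set β = α + 1 = ∛(339), so β^3 = 339. Then (α + 1)^3 - 339 = 0, i.e. α is a root of g(x) = (x + 1)^3 - 339 = x^3 + 3x^2 + 3x - 338. Since g(x) = h(x + 1) where h(x) = x^3 - 339, and h is irreducible over Q (because 339 is not a perfect cube, so h has no rational root, and a monic cubic with no rational root is irreducible), g is also irreducible (irreducibility is preserved under the substitution x → x + 1). Hence m_α(x) = x^3 + 3x^2 + 3x - 338.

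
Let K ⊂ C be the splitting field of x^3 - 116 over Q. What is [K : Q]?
[K : Q] = 6

The roots of x^3 - 116 are ∛116, ω∛116, ω^2∛116 where ω = e^(2πi/3) is a primitive cube root of unity, so K = Q(∛116, ω). Now [Q(∛116):Q] = 3 (since 116 is not a perfect cube, x^3 - 116 is irreducible) and [Q(ω):Q] = 2. Both 2 and 3 divide [K:Q], and [K:Q] ≤ 3·2 = 6, so [K:Q] = 6. (Equivalently: Q(∛116) ⊂ R but ω ∉ R, so [K : Q(∛116)] = 2.)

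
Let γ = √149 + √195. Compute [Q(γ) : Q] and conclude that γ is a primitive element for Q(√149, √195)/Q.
[Q(γ) : Q] = 4 (equivalently, Q(γ) = Q(√149, √195))

Obviously Q(γ) ⊆ Q(√149, √195), and [Q(√149, √195):Q] = 4 (since 149, 195 are distinct squarefree integers > 1 with 29055 not a perfect square). To show equality we compute the minimal polynomial of γ. From γ = √149 + √195: γ^2 = 149 + 2√(29055) + 195 = 344 + 2√(29055), so γ^2 - 344 = 2√(29055); squaring, (γ^2 - 344)^2 = 4·29055, i.e. γ^4 - 688γ^2 + 118336 - 116220 = 0, i.e. γ^4 - 688γ^2 + 2116 = 0. So γ is a root of x^4 - 688x^2 + 2116. This polynomial is irreducible over Q: it has no rational root (each ±√149 ± √195 is irrational), and any factorization into two quadratics over Q would force √(29055) ∈ Q (pairing opposite roots) or √149, √195 ∈ Q (other pairings), all impossible. Hence [Q(γ):Q] = 4 = [Q(√149, √195):Q], so Q(γ) = Q(√149, √195).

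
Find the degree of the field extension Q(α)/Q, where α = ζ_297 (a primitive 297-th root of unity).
[Q(α):Q] = 180

The minimal polynomial of ζ_297 over Q is the 297-th cyclotomic polynomial Φ_297(x), which is irreducible over Q and has degree φ(297) = 180. Hence [Q(α):Q] = φ(297) = 180.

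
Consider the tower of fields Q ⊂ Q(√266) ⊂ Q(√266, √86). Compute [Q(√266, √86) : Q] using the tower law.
[Q(√266, √86) : Q] = 4

[Q(√266):Q] = 2 (min poly x^2 - 266, irreducible since 266 is squarefree > 1). For the top step, suppose √86 ∈ Q(√266), say √86 = c + d√266 with c, d ∈ Q. Squaring: 86 = c^2 + 266d^2 + 2cd√266. Since √266 ∉ Q this forces 2cd = 0. If d = 0 then √86 = c ∈ Q, contradicting 86 squarefree > 1. If c = 0 then 86 = 266d^2, so 266·86 = (266d)^2 is a perfect square in Q — but 266·86 = 22876 is not a perfect square (since 266 and 86 are distinct squarefree integers). Contradiction. Hence √86 ∉ Q(√266), so x^2 - 86 stays irreducible over Q(√266) and [Q(√266, √86) : Q(√266)] = 2. By the tower law, [Q(√266, √86) : Q] = 2 · 2 = 4.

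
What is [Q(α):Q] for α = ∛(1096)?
[Q(α):Q] = 3

The minimal polynomial of α is x^3 - 1096, irreducible over Q since 1096 is not a perfect cube (so x^3 - 1096 has no rational root). Hence [Q(α):Q] = deg(m_α) = 3.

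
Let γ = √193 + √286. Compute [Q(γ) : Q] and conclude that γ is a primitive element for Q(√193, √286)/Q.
[Q(γ) : Q] = 4 (equivalently, Q(γ) = Q(√193, √286))

Obviously Q(γ) ⊆ Q(√193, √286), and [Q(√193, √286):Q] = 4 (since 193, 286 are distinct squarefree integers > 1 with 55198 not a perfect square). To show equality we compute the minimal polynomial of γ. From γ = √193 + √286: γ^2 = 193 + 2√(55198) + 286 = 479 + 2√(55198), so γ^2 - 479 = 2√(55198); squaring, (γ^2 - 479)^2 = 4·55198, i.e. γ^4 - 958γ^2 + 229441 - 220792 = 0, i.e. γ^4 - 958γ^2 + 8649 = 0. So γ is a root of x^4 - 958x^2 + 8649. This polynomial is irreducible over Q: it has no rational root (each ±√193 ± √286 is irrational), and any factorization into two quadratics over Q would force √(55198) ∈ Q (pairing opposite roots) or √193, √286 ∈ Q (other pairings), all impossible. Hence [Q(γ):Q] = 4 = [Q(√193, √286):Q], so Q(γ) = Q(√193, √286).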